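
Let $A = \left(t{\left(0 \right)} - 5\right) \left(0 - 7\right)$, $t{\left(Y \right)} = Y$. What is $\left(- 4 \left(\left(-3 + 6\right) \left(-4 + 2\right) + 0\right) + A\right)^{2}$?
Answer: $3481$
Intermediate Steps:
$A = 35$ ($A = \left(0 - 5\right) \left(0 - 7\right) = \left(-5\right) \left(-7\right) = 35$)
$\left(- 4 \left(\left(-3 + 6\right) \left(-4 + 2\right) + 0\right) + A\right)^{2} = \left(- 4 \left(\left(-3 + 6\right) \left(-4 + 2\right) + 0\right) + 35\right)^{2} = \left(- 4 \left(3 \left(-2\right) + 0\right) + 35\right)^{2} = \left(- 4 \left(-6 + 0\right) + 35\right)^{2} = \left(\left(-4\right) \left(-6\right) + 35\right)^{2} = \left(24 + 35\right)^{2} = 59^{2} = 3481$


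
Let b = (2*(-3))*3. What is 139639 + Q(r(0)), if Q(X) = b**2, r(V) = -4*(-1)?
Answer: 139963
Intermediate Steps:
r(V) = 4
b = -18 (b = -6*3 = -18)
Q(X) = 324 (Q(X) = (-18)**2 = 324)
139639 + Q(r(0)) = 139639 + 324 = 139963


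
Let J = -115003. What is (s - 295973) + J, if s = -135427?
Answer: -546403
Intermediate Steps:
(s - 295973) + J = (-135427 - 295973) - 115003 = -431400 - 115003 = -546403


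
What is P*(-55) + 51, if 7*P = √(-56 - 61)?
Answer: 51 - 165*I*√13/7 ≈ 51.0 - 84.988*I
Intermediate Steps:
P = 3*I*√13/7 (P = √(-56 - 61)/7 = √(-117)/7 = (3*I*√13)/7 = 3*I*√13/7 ≈ 1.5452*I)
P*(-55) + 51 = (3*I*√13/7)*(-55) + 51 = -165*I*√13/7 + 51 = 51 - 165*I*√13/7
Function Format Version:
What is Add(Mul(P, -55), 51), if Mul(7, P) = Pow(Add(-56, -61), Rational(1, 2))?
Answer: Add(51, Mul(Rational(-165, 7), I, Pow(13, Rational(1, 2)))) ≈ Add(51.000, Mul(-84.988, I))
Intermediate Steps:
P = Mul(Rational(3, 7), I, Pow(13, Rational(1, 2))) (P = Mul(Rational(1, 7), Pow(Add(-56, -61), Rational(1, 2))) = Mul(Rational(1, 7), Pow(-117, Rational(1, 2))) = Mul(Rational(1, 7), Mul(3, I, Pow(13, Rational(1, 2)))) = Mul(Rational(3, 7), I, Pow(13, Rational(1, 2))) ≈ Mul(1.5452, I))
Add(Mul(P, -55), 51) = Add(Mul(Mul(Rational(3, 7), I, Pow(13, Rational(1, 2))), -55), 51) = Add(Mul(Rational(-165, 7), I, Pow(13, Rational(1, 2))), 51) = Add(51, Mul(Rational(-165, 7), I, Pow(13, Rational(1, 2))))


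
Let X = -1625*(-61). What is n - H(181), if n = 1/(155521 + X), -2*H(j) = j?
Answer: 11522732/127323 ≈ 90.500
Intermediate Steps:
H(j) = -j/2
X = 99125
n = 1/254646 (n = 1/(155521 + 99125) = 1/254646 ≈ 3.9270e-6)
n - H(181) = 1/254646 - (-1)*181/2 = 1/254646 - 1*(-181/2) = 1/254646 + 181/2 = 11522732/127323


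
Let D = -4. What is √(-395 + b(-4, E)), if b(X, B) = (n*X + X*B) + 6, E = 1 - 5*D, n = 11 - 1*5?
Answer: I*√497 ≈ 22.293*I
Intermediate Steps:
n = 6 (n = 11 - 5 = 6)
E = 21 (E = 1 - 5*(-4) = 1 + 20 = 21)
b(X, B) = 6 + 6*X + B*X (b(X, B) = (6*X + X*B) + 6 = (6*X + B*X) + 6 = 6 + 6*X + B*X)
√(-395 + b(-4, E)) = √(-395 + (6 + 6*(-4) + 21*(-4))) = √(-395 + (6 - 24 - 84)) = √(-395 - 102) = √(-497) = I*√497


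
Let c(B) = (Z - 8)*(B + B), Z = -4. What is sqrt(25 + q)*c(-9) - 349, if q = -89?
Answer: -349 + 1728*I ≈ -349.0 + 1728.0*I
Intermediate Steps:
c(B) = -24*B (c(B) = (-4 - 8)*(B + B) = -24*B)
sqrt(25 + q)*c(-9) - 349 = sqrt(25 - 89)*(-24*(-9)) - 349 = sqrt(-64)*216 - 349 = (8*I)*216 - 349 = 1728*I - 349 = -349 + 1728*I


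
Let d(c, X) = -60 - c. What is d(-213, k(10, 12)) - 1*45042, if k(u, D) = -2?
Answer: -44889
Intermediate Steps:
d(-213, k(10, 12)) - 1*45042 = (-60 - 1*(-213)) - 1*45042 = (-60 + 213) - 45042 = 153 - 45042 = -44889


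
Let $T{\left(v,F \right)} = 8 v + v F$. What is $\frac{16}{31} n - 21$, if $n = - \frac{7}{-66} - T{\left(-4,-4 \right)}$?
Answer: $- \frac{12979}{1023} \approx -12.687$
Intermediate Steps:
$T{\left(v,F \right)} = 8 v + F v$
$n = \frac{1063}{66}$ ($n = - \frac{7}{-66} - - 4 \left(8 - 4\right) = \left(-7\right) \left(- \frac{1}{66}\right) - \left(-4\right) 4 = \frac{7}{66} - -16 = \frac{7}{66} + 16 = \frac{1063}{66} \approx 16.106$)
$\frac{16}{31} n - 21 = \frac{16}{31} \cdot \frac{1063}{66} - 21 = \frac{8504}{1023} - 21 = - \frac{12979}{1023}$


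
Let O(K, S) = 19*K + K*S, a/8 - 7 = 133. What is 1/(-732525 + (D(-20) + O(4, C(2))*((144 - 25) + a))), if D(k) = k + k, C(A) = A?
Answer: -1/628489 ≈ -1.5911e-6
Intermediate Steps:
a = 1120 (a = 56 + 8*133 = 56 + 1064 = 1120)
D(k) = 2*k
1/(-732525 + (D(-20) + O(4, C(2))*((144 - 25) + a))) = 1/(-732525 + (2*(-20) + (4*(19 + 2))*((144 - 25) + 1120))) = 1/(-732525 + (-40 + (4*21)*(119 + 1120))) = 1/(-732525 + (-40 + 84*1239)) = 1/(-732525 + (-40 + 104076)) = 1/(-732525 + 104036) = 1/(-628489) = -1/628489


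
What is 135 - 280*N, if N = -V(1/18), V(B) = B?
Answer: 1355/9 ≈ 150.56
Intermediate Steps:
N = -1/18 ≈ -0.055556
135 - 280*N = 135 - 280*(-1/18) = 135 + 140/9 = 1355/9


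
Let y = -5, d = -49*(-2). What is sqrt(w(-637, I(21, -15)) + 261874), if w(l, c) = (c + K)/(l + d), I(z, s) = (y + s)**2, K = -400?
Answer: sqrt(261874) ≈ 511.74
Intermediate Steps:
d = 98
I(z, s) = (-5 + s)**2
w(l, c) = (-400 + c)/(98 + l) (w(l, c) = (c - 400)/(l + 98) = (-400 + c)/(98 + l))
sqrt(w(-637, I(21, -15)) + 261874) = sqrt((-400 + (-5 - 15)**2)/(98 - 637) + 261874) = sqrt((-400 + (-20)**2)/(-539) + 261874) = sqrt(-(-400 + 400)/539 + 261874) = sqrt(-1/539*0 + 261874) = sqrt(0 + 261874) = sqrt(261874)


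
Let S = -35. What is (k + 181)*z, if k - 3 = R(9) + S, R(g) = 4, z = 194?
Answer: 29682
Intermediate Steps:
k = -28 (k = 3 + (4 - 35) = 3 - 31 = -28)
(k + 181)*z = (-28 + 181)*194 = 153*194 = 29682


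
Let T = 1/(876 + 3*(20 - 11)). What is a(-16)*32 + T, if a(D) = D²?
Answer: 7397377/903 ≈ 8192.0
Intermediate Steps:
T = 1/903 (T = 1/(876 + 3*9) = 1/(876 + 27) = 1/903 ≈ 0.0011074)
a(-16)*32 + T = (-16)²*32 + 1/903 = 256*32 + 1/903 = 8192 + 1/903 = 7397377/903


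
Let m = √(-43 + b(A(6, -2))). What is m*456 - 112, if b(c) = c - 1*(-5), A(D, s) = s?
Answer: -112 + 912*I*√10 ≈ -112.0 + 2884.0*I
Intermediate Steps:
b(c) = 5 + c (b(c) = c + 5 = 5 + c)
m = 2*I*√10 (m = √(-43 + (5 - 2)) = √(-43 + 3) = √(-40) = 2*I*√10 ≈ 6.3246*I)
m*456 - 112 = (2*I*√10)*456 - 112 = 912*I*√10 - 112 = -112 + 912*I*√10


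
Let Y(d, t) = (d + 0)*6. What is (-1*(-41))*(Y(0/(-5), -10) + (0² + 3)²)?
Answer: 369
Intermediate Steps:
Y(d, t) = 6*d (Y(d, t) = d*6 = 6*d)
(-1*(-41))*(Y(0/(-5), -10) + (0² + 3)²) = (-1*(-41))*(6*(0/(-5)) + (0² + 3)²) = 41*(6*(0*(-⅕)) + (0 + 3)²) = 41*(6*0 + 3²) = 41*(0 + 9) = 41*9 = 369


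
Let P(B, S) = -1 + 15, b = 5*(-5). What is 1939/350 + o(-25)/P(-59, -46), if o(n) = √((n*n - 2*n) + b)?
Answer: 277/50 + 5*√26/14 ≈ 7.3611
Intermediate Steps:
b = -25
P(B, S) = 14
o(n) = √(-25 + n² - 2*n) (o(n) = √((n*n - 2*n) - 25) = √((n² - 2*n) - 25) = √(-25 + n² - 2*n))
1939/350 + o(-25)/P(-59, -46) = 1939/350 + √(-25 + (-25)² - 2*(-25))/14 = 1939*(1/350) + √(-25 + 625 + 50)*(1/14) = 277/50 + √650*(1/14) = 277/50 + (5*√26)*(1/14) = 277/50 + 5*√26/14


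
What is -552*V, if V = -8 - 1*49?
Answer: 31464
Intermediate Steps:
V = -57 (V = -8 - 49 = -57)
-552*V = -552*(-57) = 31464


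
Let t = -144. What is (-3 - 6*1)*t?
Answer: 1296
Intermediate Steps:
(-3 - 6*1)*t = (-3 - 6*1)*(-144) = (-3 - 6)*(-144) = -9*(-144) = 1296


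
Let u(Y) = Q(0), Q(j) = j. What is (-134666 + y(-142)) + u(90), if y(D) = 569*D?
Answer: -215464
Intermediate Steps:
u(Y) = 0
(-134666 + y(-142)) + u(90) = (-134666 + 569*(-142)) + 0 = (-134666 - 80798) + 0 = -215464 + 0 = -215464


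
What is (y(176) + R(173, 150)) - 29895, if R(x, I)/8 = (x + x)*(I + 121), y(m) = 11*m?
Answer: 722169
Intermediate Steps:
R(x, I) = 16*x*(121 + I) (R(x, I) = 8*((x + x)*(I + 121)) = 8*((2*x)*(121 + I)) = 8*(2*x*(121 + I)) = 16*x*(121 + I))
(y(176) + R(173, 150)) - 29895 = (11*176 + 16*173*(121 + 150)) - 29895 = (1936 + 16*173*271) - 29895 = (1936 + 750128) - 29895 = 752064 - 29895 = 722169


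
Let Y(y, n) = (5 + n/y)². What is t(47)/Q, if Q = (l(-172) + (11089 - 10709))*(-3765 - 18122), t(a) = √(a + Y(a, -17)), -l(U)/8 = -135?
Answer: -√151347/1501885940 ≈ -2.5903e-7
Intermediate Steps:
l(U) = 1080 (l(U) = -8*(-135) = 1080)
t(a) = √(a + (-17 + 5*a)²/a²)
Q = -31955020 (Q = (1080 + (11089 - 10709))*(-3765 - 18122) = (1080 + 380)*(-21887) = 1460*(-21887) = -31955020)
t(47)/Q = √(25 + 47 - 170/47 + 289/47²)/(-31955020) = √(25 + 47 - 170*1/47 + 289*(1/2209))*(-1/31955020) = √(25 + 47 - 170/47 + 289/2209)*(-1/31955020) = √(151347/2209)*(-1/31955020) = (√151347/47)*(-1/31955020) = -√151347/1501885940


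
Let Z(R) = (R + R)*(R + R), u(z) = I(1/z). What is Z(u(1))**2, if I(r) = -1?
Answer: 16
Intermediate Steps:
u(z) = -1
Z(R) = 4*R**2 (Z(R) = (2*R)*(2*R) = 4*R**2)
Z(u(1))**2 = (4*(-1)**2)**2 = (4*1)**2 = 4**2 = 16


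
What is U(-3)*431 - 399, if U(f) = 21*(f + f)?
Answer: -54705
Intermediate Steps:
U(f) = 42*f (U(f) = 21*(2*f) = 42*f)
U(-3)*431 - 399 = (42*(-3))*431 - 399 = -126*431 - 399 = -54306 - 399 = -54705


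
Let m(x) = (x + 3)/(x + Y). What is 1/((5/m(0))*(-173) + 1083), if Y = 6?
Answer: -1/647 ≈ -0.0015456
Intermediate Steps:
m(x) = (3 + x)/(6 + x) (m(x) = (x + 3)/(x + 6) = (3 + x)/(6 + x))
1/((5/m(0))*(-173) + 1083) = 1/((5/(((3 + 0)/(6 + 0))))*(-173) + 1083) = 1/((5/((3/6)))*(-173) + 1083) = 1/((5/(((1/6)*3)))*(-173) + 1083) = 1/((5/(1/2))*(-173) + 1083) = 1/((5*2)*(-173) + 1083) = 1/(10*(-173) + 1083) = 1/(-1730 + 1083) = 1/(-647) = -1/647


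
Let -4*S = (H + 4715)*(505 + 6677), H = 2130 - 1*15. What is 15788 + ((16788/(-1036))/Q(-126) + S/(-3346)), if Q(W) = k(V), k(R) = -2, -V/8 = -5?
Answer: 1204664932/61901 ≈ 19461.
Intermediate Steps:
V = 40 (V = -8*(-5) = 40)
Q(W) = -2
H = 2115 (H = 2130 - 15 = 2115)
S = -12263265 (S = -(2115 + 4715)*(505 + 6677)/4 = -3415*7182/2 = -¼*49053060 = -12263265)
15788 + ((16788/(-1036))/Q(-126) + S/(-3346)) = 15788 + ((16788/(-1036))/(-2) - 12263265/(-3346)) = 15788 + ((16788*(-1/1036))*(-½) - 12263265*(-1/3346)) = 15788 + (-4197/259*(-½) + 1751895/478) = 15788 + (4197/518 + 1751895/478) = 15788 + 227371944/61901 = 1204664932/61901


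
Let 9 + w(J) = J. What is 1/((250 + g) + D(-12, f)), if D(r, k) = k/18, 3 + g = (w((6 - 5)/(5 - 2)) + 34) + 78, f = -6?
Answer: 1/350 ≈ 0.0028571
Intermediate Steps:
w(J) = -9 + J
g = 301/3 (g = -3 + (((-9 + (6 - 5)/(5 - 2)) + 34) + 78) = -3 + (((-9 + 1/3) + 34) + 78) = -3 + (((-9 + 1*(⅓)) + 34) + 78) = -3 + (((-9 + ⅓) + 34) + 78) = -3 + ((-26/3 + 34) + 78) = -3 + (76/3 + 78) = -3 + 310/3 = 301/3 ≈ 100.33)
D(r, k) = k/18 (D(r, k) = k*(1/18) = k/18)
1/((250 + g) + D(-12, f)) = 1/((250 + 301/3) + (1/18)*(-6)) = 1/(1051/3 - ⅓) = 1/350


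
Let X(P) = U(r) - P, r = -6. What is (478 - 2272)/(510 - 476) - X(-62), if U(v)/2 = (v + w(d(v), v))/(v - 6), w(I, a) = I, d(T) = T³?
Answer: -2580/17 ≈ -151.76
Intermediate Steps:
U(v) = 2*(v + v³)/(-6 + v) (U(v) = 2*((v + v³)/(v - 6)) = 2*((v + v³)/(-6 + v)) = 2*(v + v³)/(-6 + v))
X(P) = 37 - P (X(P) = 2*(-6)*(1 + (-6)²)/(-6 - 6) - P = 2*(-6)*(1 + 36)/(-12) - P = 2*(-6)*(-1/12)*37 - P = 37 - P)
(478 - 2272)/(510 - 476) - X(-62) = (478 - 2272)/(510 - 476) - (37 - 1*(-62)) = -1794/34 - (37 + 62) = -1794*1/34 - 1*99 = -897/17 - 99 = -2580/17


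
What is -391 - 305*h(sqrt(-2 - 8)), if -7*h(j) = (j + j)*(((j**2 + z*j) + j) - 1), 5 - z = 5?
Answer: -8837/7 - 6710*I*sqrt(10)/7 ≈ -1262.4 - 3031.3*I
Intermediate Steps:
z = 0 (z = 5 - 1*5 = 5 - 5 = 0)
h(j) = -2*j*(-1 + j + j**2)/7 (h(j) = -(j + j)*(((j**2 + 0*j) + j) - 1)/7 = -2*j*(((j**2 + 0) + j) - 1)/7 = -2*j*((j**2 + j) - 1)/7 = -2*j*((j + j**2) - 1)/7 = -2*j*(-1 + j + j**2)/7)
-391 - 305*h(sqrt(-2 - 8)) = -391 - 610*sqrt(-2 - 8)*(1 - sqrt(-2 - 8) - (sqrt(-2 - 8))**2)/7 = -391 - 610*sqrt(-10)*(1 - sqrt(-10) - (sqrt(-10))**2)/7 = -391 - 610*I*sqrt(10)*(1 - I*sqrt(10) - (I*sqrt(10))**2)/7 = -391 - 610*I*sqrt(10)*(1 - I*sqrt(10) - 1*(-10))/7 = -391 - 610*I*sqrt(10)*(1 - I*sqrt(10) + 10)/7 = -391 - 610*I*sqrt(10)*(11 - I*sqrt(10))/7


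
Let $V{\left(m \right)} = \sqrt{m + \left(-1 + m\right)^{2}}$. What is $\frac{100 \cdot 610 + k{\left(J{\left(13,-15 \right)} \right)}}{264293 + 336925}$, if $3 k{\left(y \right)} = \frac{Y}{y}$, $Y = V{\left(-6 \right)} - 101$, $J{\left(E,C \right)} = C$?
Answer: $\frac{2745101}{27054810} - \frac{\sqrt{43}}{27054810} \approx 0.10146$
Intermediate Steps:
$Y = -101 + \sqrt{43}$ ($Y = \sqrt{-6 + \left(-1 - 6\right)^{2}} - 101 = \sqrt{-6 + \left(-7\right)^{2}} - 101 = \sqrt{-6 + 49} - 101 = \sqrt{43} - 101 = -101 + \sqrt{43} \approx -94.443$)
$k{\left(y \right)} = \frac{-101 + \sqrt{43}}{3 y}$ ($k{\left(y \right)} = \frac{\left(-101 + \sqrt{43}\right) \frac{1}{y}}{3} = \frac{\frac{1}{y} \left(-101 + \sqrt{43}\right)}{3} = \frac{-101 + \sqrt{43}}{3 y}$)
$\frac{100 \cdot 610 + k{\left(J{\left(13,-15 \right)} \right)}}{264293 + 336925} = \frac{100 \cdot 610 + \frac{-101 + \sqrt{43}}{3 \left(-15\right)}}{264293 + 336925} = \frac{61000 + \frac{1}{3} \left(- \frac{1}{15}\right) \left(-101 + \sqrt{43}\right)}{601218} = \left(61000 + \left(\frac{101}{45} - \frac{\sqrt{43}}{45}\right)\right) \frac{1}{601218} = \left(\frac{2745101}{45} - \frac{\sqrt{43}}{45}\right) \frac{1}{601218} = \frac{2745101}{27054810} - \frac{\sqrt{43}}{27054810}$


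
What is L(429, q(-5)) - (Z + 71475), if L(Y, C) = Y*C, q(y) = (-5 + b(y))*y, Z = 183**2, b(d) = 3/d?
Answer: -92952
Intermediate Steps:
Z = 33489
q(y) = y*(-5 + 3/y) (q(y) = (-5 + 3/y)*y = y*(-5 + 3/y))
L(Y, C) = C*Y
L(429, q(-5)) - (Z + 71475) = (3 - 5*(-5))*429 - (33489 + 71475) = (3 + 25)*429 - 1*104964 = 28*429 - 104964 = 12012 - 104964 = -92952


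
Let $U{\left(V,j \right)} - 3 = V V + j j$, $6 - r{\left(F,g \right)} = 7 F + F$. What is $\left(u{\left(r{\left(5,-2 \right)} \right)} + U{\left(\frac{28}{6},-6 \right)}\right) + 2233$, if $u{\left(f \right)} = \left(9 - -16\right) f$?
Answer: $\frac{12994}{9} \approx 1443.8$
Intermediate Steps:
$r{\left(F,g \right)} = 6 - 8 F$ ($r{\left(F,g \right)} = 6 - \left(7 F + F\right) = 6 - 8 F$)
$u{\left(f \right)} = 25 f$ ($u{\left(f \right)} = \left(9 + 16\right) f = 25 f$)
$U{\left(V,j \right)} = 3 + V^{2} + j^{2}$ ($U{\left(V,j \right)} = 3 + \left(V V + j j\right) = 3 + \left(V^{2} + j^{2}\right) = 3 + V^{2} + j^{2}$)
$\left(u{\left(r{\left(5,-2 \right)} \right)} + U{\left(\frac{28}{6},-6 \right)}\right) + 2233 = \left(25 \left(6 - 40\right) + \left(3 + \left(\frac{28}{6}\right)^{2} + \left(-6\right)^{2}\right)\right) + 2233 = \left(25 \left(6 - 40\right) + \left(3 + \left(28 \cdot \frac{1}{6}\right)^{2} + 36\right)\right) + 2233 = \left(25 \left(-34\right) + \left(3 + \left(\frac{14}{3}\right)^{2} + 36\right)\right) + 2233 = \left(-850 + \left(3 + \frac{196}{9} + 36\right)\right) + 2233 = \left(-850 + \frac{547}{9}\right) + 2233 = - \frac{7103}{9} + 2233 = \frac{12994}{9}$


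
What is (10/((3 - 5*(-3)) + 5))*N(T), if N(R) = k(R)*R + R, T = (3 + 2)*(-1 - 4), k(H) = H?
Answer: 6000/23 ≈ 260.87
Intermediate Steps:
T = -25 (T = 5*(-5) = -25)
N(R) = R + R**2 (N(R) = R*R + R = R**2 + R = R + R**2)
(10/((3 - 5*(-3)) + 5))*N(T) = (10/((3 - 5*(-3)) + 5))*(-25*(1 - 25)) = (10/((3 + 15) + 5))*(-25*(-24)) = (10/(18 + 5))*600 = (10/23)*600 = 6000/23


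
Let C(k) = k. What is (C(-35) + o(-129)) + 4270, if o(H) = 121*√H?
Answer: 4235 + 121*I*√129 ≈ 4235.0 + 1374.3*I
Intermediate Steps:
(C(-35) + o(-129)) + 4270 = (-35 + 121*√(-129)) + 4270 = (-35 + 121*(I*√129)) + 4270 = (-35 + 121*I*√129) + 4270 = 4235 + 121*I*√129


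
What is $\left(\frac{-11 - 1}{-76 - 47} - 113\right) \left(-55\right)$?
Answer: $\frac{254595}{41} \approx 6209.6$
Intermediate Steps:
$\left(\frac{-11 - 1}{-76 - 47} - 113\right) \left(-55\right) = \left(- \frac{12}{-123} - 113\right) \left(-55\right) = \left(\left(-12\right) \left(- \frac{1}{123}\right) - 113\right) \left(-55\right) = \left(\frac{4}{41} - 113\right) \left(-55\right) = \left(- \frac{4629}{41}\right) \left(-55\right) = \frac{254595}{41}$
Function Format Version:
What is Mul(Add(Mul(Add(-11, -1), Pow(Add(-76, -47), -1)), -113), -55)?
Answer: Rational(254595, 41) ≈ 6209.6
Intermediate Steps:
Mul(Add(Mul(Add(-11, -1), Pow(Add(-76, -47), -1)), -113), -55) = Mul(Add(Mul(-12, Pow(-123, -1)), -113), -55) = Mul(Add(Mul(-12, Rational(-1, 123)), -113), -55) = Mul(Add(Rational(4, 41), -113), -55) = Mul(Rational(-4629, 41), -55) = Rational(254595, 41)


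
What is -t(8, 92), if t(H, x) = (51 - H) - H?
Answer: -35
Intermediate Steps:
t(H, x) = 51 - 2*H
-t(8, 92) = -(51 - 2*8) = -(51 - 16) = -1*35 = -35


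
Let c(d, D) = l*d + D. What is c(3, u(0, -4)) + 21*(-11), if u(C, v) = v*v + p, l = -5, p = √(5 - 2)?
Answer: -230 + √3 ≈ -228.27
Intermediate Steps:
p = √3 ≈ 1.7320
u(C, v) = √3 + v² (u(C, v) = v*v + √3 = v² + √3 = √3 + v²)
c(d, D) = D - 5*d (c(d, D) = -5*d + D = D - 5*d)
c(3, u(0, -4)) + 21*(-11) = ((√3 + (-4)²) - 5*3) + 21*(-11) = ((√3 + 16) - 15) - 231 = ((16 + √3) - 15) - 231 = (1 + √3) - 231 = -230 + √3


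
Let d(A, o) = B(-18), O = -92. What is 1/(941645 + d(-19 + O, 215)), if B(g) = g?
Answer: 1/941627 ≈ 1.0620e-6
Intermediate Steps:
d(A, o) = -18
1/(941645 + d(-19 + O, 215)) = 1/(941645 - 18) = 1/941627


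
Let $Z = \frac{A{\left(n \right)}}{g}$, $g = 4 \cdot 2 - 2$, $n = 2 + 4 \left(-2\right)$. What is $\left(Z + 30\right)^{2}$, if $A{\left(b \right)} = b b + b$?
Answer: $1225$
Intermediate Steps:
$n = -6$ ($n = 2 - 8 = -6$)
$A{\left(b \right)} = b + b^{2}$ ($A{\left(b \right)} = b^{2} + b = b + b^{2}$)
$g = 6$ ($g = 8 - 2 = 6$)
$Z = 5$ ($Z = \frac{\left(-6\right) \left(1 - 6\right)}{6} = \left(-6\right) \left(-5\right) \frac{1}{6} = 30 \cdot \frac{1}{6} = 5$)
$\left(Z + 30\right)^{2} = \left(5 + 30\right)^{2} = 35^{2} = 1225$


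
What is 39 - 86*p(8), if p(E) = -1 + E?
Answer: -563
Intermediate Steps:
39 - 86*p(8) = 39 - 86*(-1 + 8) = 39 - 86*7 = 39 - 602 = -563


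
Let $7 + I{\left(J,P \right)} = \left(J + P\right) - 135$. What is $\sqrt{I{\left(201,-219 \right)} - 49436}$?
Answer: $2 i \sqrt{12399} \approx 222.7 i$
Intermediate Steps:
$I{\left(J,P \right)} = -142 + J + P$ ($I{\left(J,P \right)} = -7 - \left(135 - J - P\right) = -7 + \left(-135 + J + P\right) = -142 + J + P$)
$\sqrt{I{\left(201,-219 \right)} - 49436} = \sqrt{\left(-142 + 201 - 219\right) - 49436} = \sqrt{-160 - 49436} = \sqrt{-49596} = 2 i \sqrt{12399}$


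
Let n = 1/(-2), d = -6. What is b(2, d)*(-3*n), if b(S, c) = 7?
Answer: 21/2 ≈ 10.500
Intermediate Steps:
n = -1/2 (n = 1*(-1/2) = -1/2 ≈ -0.50000)
b(2, d)*(-3*n) = 7*(-3*(-1/2)) = 7*(3/2) = 21/2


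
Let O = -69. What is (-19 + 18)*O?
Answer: 69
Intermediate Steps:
(-19 + 18)*O = (-19 + 18)*(-69) = -1*(-69) = 69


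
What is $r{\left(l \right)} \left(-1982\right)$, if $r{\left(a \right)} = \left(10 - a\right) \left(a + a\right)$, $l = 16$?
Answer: $380544$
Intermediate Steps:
$r{\left(a \right)} = 2 a \left(10 - a\right)$ ($r{\left(a \right)} = \left(10 - a\right) 2 a = 2 a \left(10 - a\right)$)
$r{\left(l \right)} \left(-1982\right) = 2 \cdot 16 \left(10 - 16\right) \left(-1982\right) = 2 \cdot 16 \left(-6\right) \left(-1982\right) = \left(-192\right) \left(-1982\right) = 380544$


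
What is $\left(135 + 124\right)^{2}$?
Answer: $67081$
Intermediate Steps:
$\left(135 + 124\right)^{2} = 259^{2} = 67081$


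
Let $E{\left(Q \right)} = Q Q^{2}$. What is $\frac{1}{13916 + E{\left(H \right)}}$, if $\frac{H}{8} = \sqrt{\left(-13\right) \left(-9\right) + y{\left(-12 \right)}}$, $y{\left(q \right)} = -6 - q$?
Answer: $- \frac{3479}{121905365948} + \frac{3936 \sqrt{123}}{30476341487} \approx 1.4038 \cdot 10^{-6}$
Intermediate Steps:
$H = 8 \sqrt{123}$ ($H = 8 \sqrt{\left(-13\right) \left(-9\right) - -6} = 8 \sqrt{117 + \left(-6 + 12\right)} = 8 \sqrt{117 + 6} = 8 \sqrt{123} \approx 88.724$)
$E{\left(Q \right)} = Q^{3}$
$\frac{1}{13916 + E{\left(H \right)}} = \frac{1}{13916 + \left(8 \sqrt{123}\right)^{3}} = \frac{1}{13916 + 62976 \sqrt{123}}$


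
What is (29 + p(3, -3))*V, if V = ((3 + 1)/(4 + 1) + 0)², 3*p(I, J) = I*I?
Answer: 512/25 ≈ 20.480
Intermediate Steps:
p(I, J) = I²/3 (p(I, J) = (I*I)/3 = I²/3)
V = 16/25 (V = (4/5 + 0)² = (4*(⅕) + 0)² = (⅘ + 0)² = (⅘)² = 16/25 ≈ 0.64000)
(29 + p(3, -3))*V = (29 + (⅓)*3²)*(16/25) = (29 + (⅓)*9)*(16/25) = (29 + 3)*(16/25) = 32*(16/25) = 512/25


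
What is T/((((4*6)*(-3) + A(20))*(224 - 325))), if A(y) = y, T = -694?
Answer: -347/2626 ≈ -0.13214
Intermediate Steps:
T/((((4*6)*(-3) + A(20))*(224 - 325))) = -694*1/((224 - 325)*((4*6)*(-3) + 20)) = -694*(-1/(101*(24*(-3) + 20))) = -694*(-1/(101*(-72 + 20))) = -694/((-52*(-101))) = -694/5252 = -694*1/5252 = -347/2626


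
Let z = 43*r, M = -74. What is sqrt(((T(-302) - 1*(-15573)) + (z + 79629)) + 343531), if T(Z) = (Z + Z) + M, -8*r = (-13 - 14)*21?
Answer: sqrt(7057642)/4 ≈ 664.16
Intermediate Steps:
r = 567/8 (r = -(-13 - 14)*21/8 = -(-27)*21/8 = -1/8*(-567) = 567/8 ≈ 70.875)
T(Z) = -74 + 2*Z (T(Z) = (Z + Z) - 74 = 2*Z - 74 = -74 + 2*Z)
z = 24381/8 (z = 43*(567/8) = 24381/8 ≈ 3047.6)
sqrt(((T(-302) - 1*(-15573)) + (z + 79629)) + 343531) = sqrt((((-74 + 2*(-302)) - 1*(-15573)) + (24381/8 + 79629)) + 343531) = sqrt((((-74 - 604) + 15573) + 661413/8) + 343531) = sqrt(((-678 + 15573) + 661413/8) + 343531) = sqrt((14895 + 661413/8) + 343531) = sqrt(780573/8 + 343531) = sqrt(3528821/8) = sqrt(7057642)/4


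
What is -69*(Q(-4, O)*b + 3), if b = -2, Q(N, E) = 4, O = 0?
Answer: 345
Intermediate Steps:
-69*(Q(-4, O)*b + 3) = -69*(4*(-2) + 3) = -69*(-8 + 3) = -69*(-5) = 345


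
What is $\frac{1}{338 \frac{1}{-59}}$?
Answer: $- \frac{59}{338} \approx -0.17456$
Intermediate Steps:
$\frac{1}{338 \frac{1}{-59}} = \frac{1}{338 \left(- \frac{1}{59}\right)} = \frac{1}{- \frac{338}{59}} = - \frac{59}{338}$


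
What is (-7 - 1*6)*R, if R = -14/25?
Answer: 182/25 ≈ 7.2800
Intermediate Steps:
R = -14/25 (R = -14*1/25 = -14/25 ≈ -0.56000)
(-7 - 1*6)*R = (-7 - 1*6)*(-14/25) = (-7 - 6)*(-14/25) = -13*(-14/25) = 182/25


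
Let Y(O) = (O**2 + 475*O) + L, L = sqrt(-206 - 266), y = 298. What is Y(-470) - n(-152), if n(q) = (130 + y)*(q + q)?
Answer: 127762 + 2*I*sqrt(118) ≈ 1.2776e+5 + 21.726*I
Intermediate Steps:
n(q) = 856*q (n(q) = (130 + 298)*(q + q) = 428*(2*q) = 856*q)
L = 2*I*sqrt(118) (L = sqrt(-472) = 2*I*sqrt(118) ≈ 21.726*I)
Y(O) = O**2 + 475*O + 2*I*sqrt(118) (Y(O) = (O**2 + 475*O) + 2*I*sqrt(118) = O**2 + 475*O + 2*I*sqrt(118))
Y(-470) - n(-152) = ((-470)**2 + 475*(-470) + 2*I*sqrt(118)) - 856*(-152) = (220900 - 223250 + 2*I*sqrt(118)) - 1*(-130112) = (-2350 + 2*I*sqrt(118)) + 130112 = 127762 + 2*I*sqrt(118)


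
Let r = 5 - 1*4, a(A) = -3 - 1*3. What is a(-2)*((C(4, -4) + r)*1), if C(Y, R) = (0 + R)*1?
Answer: 18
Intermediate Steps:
a(A) = -6 (a(A) = -3 - 3 = -6)
r = 1 (r = 5 - 4 = 1)
C(Y, R) = R (C(Y, R) = R*1 = R)
a(-2)*((C(4, -4) + r)*1) = -6*(-4 + 1) = -(-18) = -6*(-3) = 18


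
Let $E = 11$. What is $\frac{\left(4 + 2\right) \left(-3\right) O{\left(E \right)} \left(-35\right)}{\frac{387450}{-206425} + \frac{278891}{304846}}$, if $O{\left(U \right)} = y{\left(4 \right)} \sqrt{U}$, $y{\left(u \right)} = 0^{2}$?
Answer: $0$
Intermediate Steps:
$y{\left(u \right)} = 0$
$O{\left(U \right)} = 0$ ($O{\left(U \right)} = 0 \sqrt{U} = 0$)
$\frac{\left(4 + 2\right) \left(-3\right) O{\left(E \right)} \left(-35\right)}{\frac{387450}{-206425} + \frac{278891}{304846}} = \frac{\left(4 + 2\right) \left(-3\right) 0 \left(-35\right)}{\frac{387450}{-206425} + \frac{278891}{304846}} = \frac{6 \left(-3\right) 0 \left(-35\right)}{387450 \left(- \frac{1}{206425}\right) + 278891 \cdot \frac{1}{304846}} = \frac{\left(-18\right) 0 \left(-35\right)}{- \frac{15498}{8257} + \frac{278891}{304846}} = \frac{0 \left(-35\right)}{- \frac{2421700321}{2517113422}} = 0 \left(- \frac{2517113422}{2421700321}\right) = 0$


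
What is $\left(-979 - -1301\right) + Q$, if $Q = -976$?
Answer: $-654$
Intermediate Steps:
$\left(-979 - -1301\right) + Q = \left(-979 - -1301\right) - 976 = \left(-979 + 1301\right) - 976 = 322 - 976 = -654$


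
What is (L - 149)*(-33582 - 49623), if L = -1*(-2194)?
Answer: -170154225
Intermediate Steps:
L = 2194
(L - 149)*(-33582 - 49623) = (2194 - 149)*(-33582 - 49623) = 2045*(-83205) = -170154225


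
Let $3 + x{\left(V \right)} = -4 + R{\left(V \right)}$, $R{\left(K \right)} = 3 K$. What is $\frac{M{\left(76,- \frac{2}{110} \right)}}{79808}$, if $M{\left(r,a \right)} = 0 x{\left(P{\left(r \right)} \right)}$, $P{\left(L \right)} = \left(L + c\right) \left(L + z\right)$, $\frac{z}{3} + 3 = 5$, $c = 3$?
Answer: $0$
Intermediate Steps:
$z = 6$ ($z = -9 + 3 \cdot 5 = -9 + 15 = 6$)
$P{\left(L \right)} = \left(3 + L\right) \left(6 + L\right)$ ($P{\left(L \right)} = \left(L + 3\right) \left(L + 6\right) = \left(3 + L\right) \left(6 + L\right)$)
$x{\left(V \right)} = -7 + 3 V$ ($x{\left(V \right)} = -3 + \left(-4 + 3 V\right) = -7 + 3 V$)
$M{\left(r,a \right)} = 0$ ($M{\left(r,a \right)} = 0 \left(-7 + 3 \left(18 + r^{2} + 9 r\right)\right) = 0 \left(-7 + \left(54 + 3 r^{2} + 27 r\right)\right) = 0 \left(47 + 3 r^{2} + 27 r\right) = 0$)
$\frac{M{\left(76,- \frac{2}{110} \right)}}{79808} = \frac{0}{79808} = 0 \cdot \frac{1}{79808} = 0$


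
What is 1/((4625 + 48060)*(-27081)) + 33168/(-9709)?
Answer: -47322858112189/13852436966865 ≈ -3.4162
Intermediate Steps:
1/((4625 + 48060)*(-27081)) + 33168/(-9709) = -1/27081/52685 + 33168*(-1/9709) = (1/52685)*(-1/27081) - 33168/9709 = -1/1426762485 - 33168/9709 = -47322858112189/13852436966865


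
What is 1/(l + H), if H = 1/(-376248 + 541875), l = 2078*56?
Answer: 165627/19273682737 ≈ 8.5934e-6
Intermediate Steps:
l = 116368
H = 1/165627 ≈ 6.0377e-6
1/(l + H) = 1/(116368 + 1/165627) = 1/(19273682737/165627) = 165627/19273682737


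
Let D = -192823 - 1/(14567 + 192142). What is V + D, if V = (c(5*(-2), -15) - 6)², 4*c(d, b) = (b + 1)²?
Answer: -39476044567/206709 ≈ -1.9097e+5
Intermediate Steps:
c(d, b) = (1 + b)²/4 (c(d, b) = (b + 1)²/4 = (1 + b)²/4)
D = -39858249508/206709 (D = -192823 - 1/206709 = -39858249508/206709 ≈ -1.9282e+5)
V = 1849 (V = ((1 - 15)²/4 - 6)² = ((¼)*(-14)² - 6)² = ((¼)*196 - 6)² = (49 - 6)² = 43² = 1849)
V + D = 1849 - 39858249508/206709 = -39476044567/206709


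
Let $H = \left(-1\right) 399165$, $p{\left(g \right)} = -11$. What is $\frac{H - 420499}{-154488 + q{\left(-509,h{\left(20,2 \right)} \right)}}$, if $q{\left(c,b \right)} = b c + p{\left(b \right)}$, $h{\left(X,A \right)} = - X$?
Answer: $\frac{819664}{144319} \approx 5.6795$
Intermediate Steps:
$q{\left(c,b \right)} = -11 + b c$ ($q{\left(c,b \right)} = b c - 11 = -11 + b c$)
$H = -399165$
$\frac{H - 420499}{-154488 + q{\left(-509,h{\left(20,2 \right)} \right)}} = \frac{-399165 - 420499}{-154488 - \left(11 - \left(-1\right) 20 \left(-509\right)\right)} = - \frac{819664}{-154488 - -10169} = - \frac{819664}{-154488 + \left(-11 + 10180\right)} = - \frac{819664}{-154488 + 10169} = - \frac{819664}{-144319} = \left(-819664\right) \left(- \frac{1}{144319}\right) = \frac{819664}{144319}$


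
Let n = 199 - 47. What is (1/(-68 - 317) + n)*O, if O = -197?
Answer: -11528243/385 ≈ -29944.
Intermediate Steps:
n = 152
(1/(-68 - 317) + n)*O = (1/(-68 - 317) + 152)*(-197) = (1/(-385) + 152)*(-197) = (-1/385 + 152)*(-197) = (58519/385)*(-197) = -11528243/385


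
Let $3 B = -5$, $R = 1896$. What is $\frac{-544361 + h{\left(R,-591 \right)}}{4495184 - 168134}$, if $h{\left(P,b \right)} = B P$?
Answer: $- \frac{14039}{110950} \approx -0.12653$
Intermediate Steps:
$B = - \frac{5}{3}$ ($B = \frac{1}{3} \left(-5\right) = - \frac{5}{3} \approx -1.6667$)
$h{\left(P,b \right)} = - \frac{5 P}{3}$
$\frac{-544361 + h{\left(R,-591 \right)}}{4495184 - 168134} = \frac{-544361 - 3160}{4495184 - 168134} = \frac{-544361 - 3160}{4327050} = \left(-547521\right) \frac{1}{4327050} = - \frac{14039}{110950}$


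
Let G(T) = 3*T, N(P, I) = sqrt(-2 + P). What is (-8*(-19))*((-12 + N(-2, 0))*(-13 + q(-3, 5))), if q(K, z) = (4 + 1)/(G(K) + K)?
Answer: 24472 - 12236*I/3 ≈ 24472.0 - 4078.7*I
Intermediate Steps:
q(K, z) = 5/(4*K) (q(K, z) = (4 + 1)/(3*K + K) = 5/((4*K)) = 5*(1/(4*K)) = 5/(4*K))
(-8*(-19))*((-12 + N(-2, 0))*(-13 + q(-3, 5))) = (-8*(-19))*((-12 + sqrt(-2 - 2))*(-13 + (5/4)/(-3))) = 152*((-12 + sqrt(-4))*(-13 + (5/4)*(-1/3))) = 152*((-12 + 2*I)*(-13 - 5/12)) = 152*((-12 + 2*I)*(-161/12)) = 152*(161 - 161*I/6) = 24472 - 12236*I/3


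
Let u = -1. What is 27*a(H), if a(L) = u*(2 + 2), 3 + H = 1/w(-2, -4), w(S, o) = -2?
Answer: -108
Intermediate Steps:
H = -7/2 (H = -3 + 1/(-2) = -3 - 1/2 = -7/2 ≈ -3.5000)
a(L) = -4 (a(L) = -(2 + 2) = -1*4 = -4)
27*a(H) = 27*(-4) = -108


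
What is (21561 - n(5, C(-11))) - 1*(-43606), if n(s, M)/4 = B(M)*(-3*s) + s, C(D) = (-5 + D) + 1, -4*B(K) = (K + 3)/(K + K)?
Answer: 65141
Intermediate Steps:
B(K) = -(3 + K)/(8*K) (B(K) = -(K + 3)/(4*(K + K)) = -(3 + K)/(4*(2*K)) = -(3 + K)*1/(2*K)/4 = -(3 + K)/(8*K))
C(D) = -4 + D
n(s, M) = 4*s - 3*s*(-3 - M)/(2*M) (n(s, M) = 4*(((-3 - M)/(8*M))*(-3*s) + s) = 4*(-3*s*(-3 - M)/(8*M) + s) = 4*(s - 3*s*(-3 - M)/(8*M)) = 4*s - 3*s*(-3 - M)/(2*M))
(21561 - n(5, C(-11))) - 1*(-43606) = (21561 - 5*(9 + 11*(-4 - 11))/(2*(-4 - 11))) - 1*(-43606) = (21561 - 5*(9 + 11*(-15))/(2*(-15))) + 43606 = (21561 - 5*(-1)*(9 - 165)/(2*15)) + 43606 = (21561 - 5*(-1)*(-156)/(2*15)) + 43606 = (21561 - 1*26) + 43606 = (21561 - 26) + 43606 = 21535 + 43606 = 65141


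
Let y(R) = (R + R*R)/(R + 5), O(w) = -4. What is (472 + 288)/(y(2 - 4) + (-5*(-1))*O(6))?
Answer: -1140/29 ≈ -39.310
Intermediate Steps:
y(R) = (R + R²)/(5 + R)
(472 + 288)/(y(2 - 4) + (-5*(-1))*O(6)) = (472 + 288)/((2 - 4)*(1 + (2 - 4))/(5 + (2 - 4)) - 5*(-1)*(-4)) = 760/(-2*(1 - 2)/(5 - 2) + 5*(-4)) = 760/(-2*(-1)/3 - 20) = 760/(-2*⅓*(-1) - 20) = 760/(⅔ - 20) = 760/(-58/3) = 760*(-3/58) = -1140/29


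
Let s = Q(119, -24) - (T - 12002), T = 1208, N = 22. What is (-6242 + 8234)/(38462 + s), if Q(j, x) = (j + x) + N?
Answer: 1992/49373 ≈ 0.040346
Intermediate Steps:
Q(j, x) = 22 + j + x (Q(j, x) = (j + x) + 22 = 22 + j + x)
s = 10911 (s = (22 + 119 - 24) - (1208 - 12002) = 117 - 1*(-10794) = 117 + 10794 = 10911)
(-6242 + 8234)/(38462 + s) = (-6242 + 8234)/(38462 + 10911) = 1992/49373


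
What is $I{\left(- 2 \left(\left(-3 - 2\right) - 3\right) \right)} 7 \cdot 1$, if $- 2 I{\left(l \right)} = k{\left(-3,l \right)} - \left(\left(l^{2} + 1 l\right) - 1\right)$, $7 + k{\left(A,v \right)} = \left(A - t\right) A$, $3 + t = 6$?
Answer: $910$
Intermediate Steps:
$t = 3$ ($t = -3 + 6 = 3$)
$k{\left(A,v \right)} = -7 + A \left(-3 + A\right)$ ($k{\left(A,v \right)} = -7 + \left(A - 3\right) A = -7 + \left(-3 + A\right) A = -7 + A \left(-3 + A\right)$)
$I{\left(l \right)} = -6 + \frac{l}{2} + \frac{l^{2}}{2}$ ($I{\left(l \right)} = - \frac{\left(-7 + \left(-3\right)^{2} - -9\right) - \left(\left(l^{2} + 1 l\right) - 1\right)}{2} = - \frac{\left(-7 + 9 + 9\right) - \left(\left(l^{2} + l\right) - 1\right)}{2} = - \frac{11 - \left(\left(l + l^{2}\right) - 1\right)}{2} = - \frac{11 - \left(-1 + l + l^{2}\right)}{2} = - \frac{12 - l - l^{2}}{2} = -6 + \frac{l}{2} + \frac{l^{2}}{2}$)
$I{\left(- 2 \left(\left(-3 - 2\right) - 3\right) \right)} 7 \cdot 1 = \left(-6 + \frac{\left(-2\right) \left(\left(-3 - 2\right) - 3\right)}{2} + \frac{\left(- 2 \left(\left(-3 - 2\right) - 3\right)\right)^{2}}{2}\right) 7 \cdot 1 = \left(-6 + \frac{\left(-2\right) \left(-5 - 3\right)}{2} + \frac{\left(- 2 \left(-5 - 3\right)\right)^{2}}{2}\right) 7 \cdot 1 = \left(-6 + \frac{\left(-2\right) \left(-8\right)}{2} + \frac{\left(\left(-2\right) \left(-8\right)\right)^{2}}{2}\right) 7 \cdot 1 = \left(-6 + \frac{1}{2} \cdot 16 + \frac{16^{2}}{2}\right) 7 \cdot 1 = \left(-6 + 8 + \frac{1}{2} \cdot 256\right) 7 \cdot 1 = \left(-6 + 8 + 128\right) 7 \cdot 1 = 130 \cdot 7 \cdot 1 = 910 \cdot 1 = 910$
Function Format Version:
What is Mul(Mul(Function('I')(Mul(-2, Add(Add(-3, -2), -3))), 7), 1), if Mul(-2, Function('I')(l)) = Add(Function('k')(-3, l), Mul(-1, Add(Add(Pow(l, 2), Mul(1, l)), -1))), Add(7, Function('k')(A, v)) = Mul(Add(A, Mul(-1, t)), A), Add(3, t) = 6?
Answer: 910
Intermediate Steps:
t = 3 (t = Add(-3, 6) = 3)
Function('k')(A, v) = Add(-7, Mul(A, Add(-3, A))) (Function('k')(A, v) = Add(-7, Mul(Add(A, Mul(-1, 3)), A)) = Add(-7, Mul(Add(A, -3), A)) = Add(-7, Mul(Add(-3, A), A)) = Add(-7, Mul(A, Add(-3, A))))
Function('I')(l) = Add(-6, Mul(Rational(1, 2), l), Mul(Rational(1, 2), Pow(l, 2))) (Function('I')(l) = Mul(Rational(-1, 2), Add(Add(-7, Pow(-3, 2), Mul(-3, -3)), Mul(-1, Add(Add(Pow(l, 2), Mul(1, l)), -1)))) = Mul(Rational(-1, 2), Add(Add(-7, 9, 9), Mul(-1, Add(Add(Pow(l, 2), l), -1)))) = Mul(Rational(-1, 2), Add(11, Mul(-1, Add(Add(l, Pow(l, 2)), -1)))) = Mul(Rational(-1, 2), Add(11, Mul(-1, Add(-1, l, Pow(l, 2))))) = Mul(Rational(-1, 2), Add(11, Add(1, Mul(-1, l), Mul(-1, Pow(l, 2))))) = Mul(Rational(-1, 2), Add(12, Mul(-1, l), Mul(-1, Pow(l, 2)))) = Add(-6, Mul(Rational(1, 2), l), Mul(Rational(1, 2), Pow(l, 2))))
Mul(Mul(Function('I')(Mul(-2, Add(Add(-3, -2), -3))), 7), 1) = Mul(Mul(Add(-6, Mul(Rational(1, 2), Mul(-2, Add(Add(-3, -2), -3))), Mul(Rational(1, 2), Pow(Mul(-2, Add(Add(-3, -2), -3)), 2))), 7), 1) = Mul(Mul(Add(-6, Mul(Rational(1, 2), Mul(-2, Add(-5, -3))), Mul(Rational(1, 2), Pow(Mul(-2, Add(-5, -3)), 2))), 7), 1) = Mul(Mul(Add(-6, Mul(Rational(1, 2), Mul(-2, -8)), Mul(Rational(1, 2), Pow(Mul(-2, -8), 2))), 7), 1) = Mul(Mul(Add(-6, Mul(Rational(1, 2), 16), Mul(Rational(1, 2), Pow(16, 2))), 7), 1) = Mul(Mul(Add(-6, 8, Mul(Rational(1, 2), 256)), 7), 1) = Mul(Mul(Add(-6, 8, 128), 7), 1) = Mul(Mul(130, 7), 1) = Mul(910, 1) = 910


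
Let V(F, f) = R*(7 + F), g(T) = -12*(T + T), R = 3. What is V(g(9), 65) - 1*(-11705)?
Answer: 11078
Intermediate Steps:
g(T) = -24*T
V(F, f) = 21 + 3*F (V(F, f) = 3*(7 + F) = 21 + 3*F)
V(g(9), 65) - 1*(-11705) = (21 + 3*(-24*9)) - 1*(-11705) = (21 + 3*(-216)) + 11705 = (21 - 648) + 11705 = -627 + 11705 = 11078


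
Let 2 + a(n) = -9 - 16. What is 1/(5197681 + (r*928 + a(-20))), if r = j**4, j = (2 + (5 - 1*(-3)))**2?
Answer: 1/92805197654 ≈ 1.0775e-11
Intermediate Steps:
j = 100 (j = (2 + (5 + 3))**2 = (2 + 8)**2 = 10**2 = 100)
r = 100000000 (r = 100**4 = 100000000)
a(n) = -27 (a(n) = -2 + (-9 - 16) = -2 - 25 = -27)
1/(5197681 + (r*928 + a(-20))) = 1/(5197681 + (100000000*928 - 27)) = 1/(5197681 + (92800000000 - 27)) = 1/(5197681 + 92799999973) = 1/92805197654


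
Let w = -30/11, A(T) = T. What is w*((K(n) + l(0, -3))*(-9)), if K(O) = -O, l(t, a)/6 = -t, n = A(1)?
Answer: -270/11 ≈ -24.545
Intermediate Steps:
n = 1
l(t, a) = -6*t (l(t, a) = 6*(-t) = -6*t)
w = -30/11 (w = -30*1/11 = -30/11 ≈ -2.7273)
w*((K(n) + l(0, -3))*(-9)) = -30*(-1*1 - 6*0)*(-9)/11 = -30*(-1 + 0)*(-9)/11 = -(-30)*(-9)/11 = -30/11*9 = -270/11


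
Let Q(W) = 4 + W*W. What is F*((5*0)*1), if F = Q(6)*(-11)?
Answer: 0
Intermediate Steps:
Q(W) = 4 + W**2
F = -440 (F = (4 + 6**2)*(-11) = (4 + 36)*(-11) = 40*(-11) = -440)
F*((5*0)*1) = -440*5*0 = -0 = -440*0 = 0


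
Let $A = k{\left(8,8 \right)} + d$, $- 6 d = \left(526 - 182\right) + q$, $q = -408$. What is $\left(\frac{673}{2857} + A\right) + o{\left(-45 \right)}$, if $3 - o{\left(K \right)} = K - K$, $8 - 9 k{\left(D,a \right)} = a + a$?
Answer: $\frac{334612}{25713} \approx 13.013$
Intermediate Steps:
$d = \frac{32}{3}$ ($d = - \frac{\left(526 - 182\right) - 408}{6} = - \frac{344 - 408}{6} = \left(- \frac{1}{6}\right) \left(-64\right) = \frac{32}{3} \approx 10.667$)
$k{\left(D,a \right)} = \frac{8}{9} - \frac{2 a}{9}$ ($k{\left(D,a \right)} = \frac{8}{9} - \frac{a + a}{9} = \frac{8}{9} - \frac{2 a}{9}$)
$o{\left(K \right)} = 3$ ($o{\left(K \right)} = 3 - \left(K - K\right) = 3 - 0 = 3 + 0 = 3$)
$A = \frac{88}{9}$ ($A = \left(\frac{8}{9} - \frac{16}{9}\right) + \frac{32}{3} = - \frac{8}{9} + \frac{32}{3} = \frac{88}{9} \approx 9.7778$)
$\left(\frac{673}{2857} + A\right) + o{\left(-45 \right)} = \left(\frac{673}{2857} + \frac{88}{9}\right) + 3 = \frac{257473}{25713} + 3 = \frac{334612}{25713}$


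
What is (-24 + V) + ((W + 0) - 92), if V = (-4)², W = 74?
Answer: -26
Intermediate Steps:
V = 16
(-24 + V) + ((W + 0) - 92) = (-24 + 16) + ((74 + 0) - 92) = -8 + (74 - 92) = -8 - 18 = -26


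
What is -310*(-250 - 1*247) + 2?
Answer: 154072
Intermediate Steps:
-310*(-250 - 1*247) + 2 = -310*(-250 - 247) + 2 = -310*(-497) + 2 = 154070 + 2 = 154072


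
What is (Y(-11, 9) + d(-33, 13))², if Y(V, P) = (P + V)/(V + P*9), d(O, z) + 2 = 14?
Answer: 175561/1225 ≈ 143.32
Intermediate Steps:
d(O, z) = 12 (d(O, z) = -2 + 14 = 12)
Y(V, P) = (P + V)/(V + 9*P)
(Y(-11, 9) + d(-33, 13))² = ((9 - 11)/(-11 + 9*9) + 12)² = (-2/(-11 + 81) + 12)² = (-2/70 + 12)² = ((1/70)*(-2) + 12)² = (-1/35 + 12)² = (419/35)² = 175561/1225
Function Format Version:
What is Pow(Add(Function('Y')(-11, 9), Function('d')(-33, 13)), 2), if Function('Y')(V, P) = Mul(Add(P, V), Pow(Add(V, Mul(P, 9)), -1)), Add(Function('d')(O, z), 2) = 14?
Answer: Rational(175561, 1225) ≈ 143.32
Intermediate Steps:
Function('d')(O, z) = 12 (Function('d')(O, z) = Add(-2, 14) = 12)
Function('Y')(V, P) = Mul(Pow(Add(V, Mul(9, P)), -1), Add(P, V)) (Function('Y')(V, P) = Mul(Add(P, V), Pow(Add(V, Mul(9, P)), -1)) = Mul(Pow(Add(V, Mul(9, P)), -1), Add(P, V)))
Pow(Add(Function('Y')(-11, 9), Function('d')(-33, 13)), 2) = Pow(Add(Mul(Pow(Add(-11, Mul(9, 9)), -1), Add(9, -11)), 12), 2) = Pow(Add(Mul(Pow(Add(-11, 81), -1), -2), 12), 2) = Pow(Add(Mul(Pow(70, -1), -2), 12), 2) = Pow(Add(Mul(Rational(1, 70), -2), 12), 2) = Pow(Add(Rational(-1, 35), 12), 2) = Pow(Rational(419, 35), 2) = Rational(175561, 1225)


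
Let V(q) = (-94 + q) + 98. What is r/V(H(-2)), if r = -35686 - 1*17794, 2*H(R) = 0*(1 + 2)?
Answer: -13370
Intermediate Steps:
H(R) = 0 (H(R) = (0*(1 + 2))/2 = (0*3)/2 = (1/2)*0 = 0)
V(q) = 4 + q
r = -53480 (r = -35686 - 17794 = -53480)
r/V(H(-2)) = -53480/(4 + 0) = -53480/4 = -53480*1/4 = -13370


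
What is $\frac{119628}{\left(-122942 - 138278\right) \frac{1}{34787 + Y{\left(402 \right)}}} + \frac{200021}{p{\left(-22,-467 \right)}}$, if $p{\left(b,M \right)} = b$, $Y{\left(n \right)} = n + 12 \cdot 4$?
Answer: $- \frac{36246696503}{1436710} \approx -25229.0$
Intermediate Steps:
$Y{\left(n \right)} = 48 + n$ ($Y{\left(n \right)} = n + 48 = 48 + n$)
$\frac{119628}{\left(-122942 - 138278\right) \frac{1}{34787 + Y{\left(402 \right)}}} + \frac{200021}{p{\left(-22,-467 \right)}} = \frac{119628}{\left(-122942 - 138278\right) \frac{1}{34787 + \left(48 + 402\right)}} + \frac{200021}{-22} = \frac{119628}{\left(-261220\right) \frac{1}{34787 + 450}} + 200021 \left(- \frac{1}{22}\right) = \frac{119628}{\left(-261220\right) \frac{1}{35237}} - \frac{200021}{22} = \frac{119628}{- \frac{261220}{35237}} - \frac{200021}{22} = 119628 \left(- \frac{35237}{261220}\right) - \frac{200021}{22} = - \frac{1053832959}{65305} - \frac{200021}{22} = - \frac{36246696503}{1436710}$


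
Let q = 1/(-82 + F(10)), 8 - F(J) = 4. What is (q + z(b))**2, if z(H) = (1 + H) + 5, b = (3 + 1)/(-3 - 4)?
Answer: 8743849/298116 ≈ 29.330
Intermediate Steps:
F(J) = 4 (F(J) = 8 - 1*4 = 8 - 4 = 4)
b = -4/7 (b = 4/(-7) = 4*(-1/7) = -4/7 ≈ -0.57143)
z(H) = 6 + H
q = -1/78 (q = 1/(-82 + 4) = 1/(-78) = -1/78 ≈ -0.012821)
(q + z(b))**2 = (-1/78 + (6 - 4/7))**2 = (-1/78 + 38/7)**2 = (2957/546)**2 = 8743849/298116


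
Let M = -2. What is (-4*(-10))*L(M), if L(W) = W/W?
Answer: 40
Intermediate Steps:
L(W) = 1
(-4*(-10))*L(M) = -4*(-10)*1 = 40*1 = 40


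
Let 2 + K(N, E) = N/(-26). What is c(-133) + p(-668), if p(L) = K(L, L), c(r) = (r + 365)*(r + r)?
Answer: -801948/13 ≈ -61688.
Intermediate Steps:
c(r) = 2*r*(365 + r) (c(r) = (365 + r)*(2*r) = 2*r*(365 + r))
K(N, E) = -2 - N/26 (K(N, E) = -2 + N/(-26) = -2 + N*(-1/26) = -2 - N/26)
p(L) = -2 - L/26
c(-133) + p(-668) = 2*(-133)*(365 - 133) + (-2 - 1/26*(-668)) = 2*(-133)*232 + (-2 + 334/13) = -61712 + 308/13 = -801948/13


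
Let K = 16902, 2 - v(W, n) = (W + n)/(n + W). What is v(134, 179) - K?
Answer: -16901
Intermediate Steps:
v(W, n) = 1 (v(W, n) = 2 - (W + n)/(n + W) = 2 - (W + n)/(W + n) = 2 - 1*1 = 2 - 1 = 1)
v(134, 179) - K = 1 - 1*16902 = 1 - 16902 = -16901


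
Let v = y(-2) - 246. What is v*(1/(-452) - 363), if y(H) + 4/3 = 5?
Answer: 119283979/1356 ≈ 87968.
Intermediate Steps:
y(H) = 11/3 (y(H) = -4/3 + 5 = 11/3)
v = -727/3 (v = 11/3 - 246 = -727/3 ≈ -242.33)
v*(1/(-452) - 363) = -727*(1/(-452) - 363)/3 = -727*(-1/452 - 363)/3 = -727/3*(-164077/452) = 119283979/1356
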